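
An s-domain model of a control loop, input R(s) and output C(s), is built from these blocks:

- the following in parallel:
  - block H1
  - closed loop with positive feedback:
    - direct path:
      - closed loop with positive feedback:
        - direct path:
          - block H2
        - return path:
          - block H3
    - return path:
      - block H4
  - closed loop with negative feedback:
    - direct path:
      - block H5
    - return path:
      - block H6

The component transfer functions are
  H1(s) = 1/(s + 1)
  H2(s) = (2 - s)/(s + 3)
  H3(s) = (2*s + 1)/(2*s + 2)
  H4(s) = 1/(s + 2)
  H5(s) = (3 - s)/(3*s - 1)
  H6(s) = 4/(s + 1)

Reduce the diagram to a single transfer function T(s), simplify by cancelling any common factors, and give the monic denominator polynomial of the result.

Reducing step by step:

Step 1: reduce the feedback loop with forward H2 and return H3 -> (-2*s^2 + 2*s + 4)/(4*s^2 + 5*s + 4)
Step 2: apply the feedback formula to [H2/(1-H2*H3)], H4 -> (-2*s^3 - 2*s^2 + 8*s + 8)/(4*s^3 + 15*s^2 + 12*s + 4)
Step 3: close the feedback loop around H5, H6 -> (-s^2 + 2*s + 3)/(3*s^2 - 2*s + 11)
Step 4: parallel reduction of H1, [[H2/(1-H2*H3)]/(1-[H2/(1-H2*H3)]*H4)], [H5/(1+H5*H6)] -> (-10*s^6 - 7*s^5 + 64*s^4 + 137*s^3 + 320*s^2 + 340*s + 144)/(12*s^6 + 49*s^5 + 87*s^4 + 203*s^3 + 277*s^2 + 168*s + 44)
Step 4 gives the fully reduced T(s), with no common factor left to cancel. The denominator's leading coefficient is 12, so divide each of its coefficients by 12 to get the monic form.

Answer: s^6 + 49*s^5/12 + 29*s^4/4 + 203*s^3/12 + 277*s^2/12 + 14*s + 11/3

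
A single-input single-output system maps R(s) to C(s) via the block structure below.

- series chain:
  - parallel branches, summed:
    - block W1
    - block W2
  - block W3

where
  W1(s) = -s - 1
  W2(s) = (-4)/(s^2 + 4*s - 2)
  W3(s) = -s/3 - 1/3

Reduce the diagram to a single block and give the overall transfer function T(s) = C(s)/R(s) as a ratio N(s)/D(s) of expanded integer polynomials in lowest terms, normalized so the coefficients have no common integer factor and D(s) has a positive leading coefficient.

1. combine W1, W2 in parallel; result (-s^3 - 5*s^2 - 2*s - 2)/(s^2 + 4*s - 2)
2. cascade (W1+W2), W3: this yields T(s), and no further normalization is needed

Answer: (s^4 + 6*s^3 + 7*s^2 + 4*s + 2)/(3*s^2 + 12*s - 6)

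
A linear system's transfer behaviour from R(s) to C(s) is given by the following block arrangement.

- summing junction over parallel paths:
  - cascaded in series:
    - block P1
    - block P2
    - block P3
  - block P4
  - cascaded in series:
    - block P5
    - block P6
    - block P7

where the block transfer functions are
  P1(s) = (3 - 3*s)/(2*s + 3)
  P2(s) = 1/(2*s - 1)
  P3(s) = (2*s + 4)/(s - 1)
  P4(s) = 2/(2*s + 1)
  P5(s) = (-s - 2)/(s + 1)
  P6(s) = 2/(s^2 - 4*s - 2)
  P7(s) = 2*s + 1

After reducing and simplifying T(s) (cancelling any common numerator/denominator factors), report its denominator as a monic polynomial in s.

First reduce the diagram to T(s).

[1] series reduction of P1, P2, P3 -> (-6*s - 12)/(4*s^2 + 4*s - 3)
[2] combine P5, P6, P7 in series -> (-4*s^2 - 10*s - 4)/(s^3 - 3*s^2 - 6*s - 2)
[3] reduce the parallel group (P1*P2*P3), P4, (P5*P6*P7) -> (-36*s^5 - 138*s^4 - 72*s^3 + 178*s^2 + 190*s + 48)/(8*s^6 - 12*s^5 - 86*s^4 - 85*s^3 - 3*s^2 + 22*s + 6)
That last expression is T(s), already simplified. Scaling its denominator by 1/8 (the reciprocal of the leading coefficient) yields the monic denominator.

Answer: s^6 - 3*s^5/2 - 43*s^4/4 - 85*s^3/8 - 3*s^2/8 + 11*s/4 + 3/4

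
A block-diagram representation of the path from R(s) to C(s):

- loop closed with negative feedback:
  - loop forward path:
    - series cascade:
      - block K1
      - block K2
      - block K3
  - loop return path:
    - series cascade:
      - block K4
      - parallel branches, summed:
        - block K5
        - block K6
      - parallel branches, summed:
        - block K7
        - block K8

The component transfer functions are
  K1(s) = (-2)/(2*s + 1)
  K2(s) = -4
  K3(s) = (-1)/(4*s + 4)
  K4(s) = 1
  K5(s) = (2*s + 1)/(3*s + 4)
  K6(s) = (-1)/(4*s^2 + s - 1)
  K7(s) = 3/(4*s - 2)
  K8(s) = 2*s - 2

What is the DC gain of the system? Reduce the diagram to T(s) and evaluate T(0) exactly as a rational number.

Reducing step by step:

(1) combine K1, K2, K3 in series = (-2)/(2*s^2 + 3*s + 1)
(2) combine K5, K6 in parallel = (8*s^3 + 6*s^2 - 4*s - 5)/(12*s^3 + 19*s^2 + s - 4)
(3) add K7, K8 (parallel) = (8*s^2 - 12*s + 7)/(4*s - 2)
(4) reduce the series chain K4, (K5+K6), (K7+K8) = (64*s^5 - 48*s^4 - 48*s^3 + 50*s^2 + 32*s - 35)/(48*s^4 + 52*s^3 - 34*s^2 - 18*s + 8)
(5) feedback reduction of (K1*K2*K3), (K4*(K5+K6)*(K7+K8)) = (-48*s^4 - 52*s^3 + 34*s^2 + 18*s - 8)/(48*s^6 + 60*s^5 + 116*s^4 + 5*s^3 - 86*s^2 - 29*s + 39)
DC gain: substitute s = 0 into T(s) from step 5: T(0) = -8/39.

Answer: -8/39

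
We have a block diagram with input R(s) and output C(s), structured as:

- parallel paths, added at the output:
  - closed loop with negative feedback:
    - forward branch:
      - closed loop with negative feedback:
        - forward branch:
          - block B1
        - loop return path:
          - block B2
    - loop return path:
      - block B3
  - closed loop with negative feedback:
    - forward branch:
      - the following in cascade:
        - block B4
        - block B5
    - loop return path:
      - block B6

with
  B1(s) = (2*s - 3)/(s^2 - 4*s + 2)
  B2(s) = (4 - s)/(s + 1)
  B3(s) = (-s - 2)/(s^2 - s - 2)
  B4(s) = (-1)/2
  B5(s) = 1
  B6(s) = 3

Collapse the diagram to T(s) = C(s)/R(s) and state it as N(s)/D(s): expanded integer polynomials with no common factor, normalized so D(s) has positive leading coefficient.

Step 1 - feedback reduction of B1, B2 gives (2*s^2 - s - 3)/(s^3 - 5*s^2 + 9*s - 10)
Step 2 - reduce the feedback loop with forward [B1/(1+B1*B2)] and return B3 gives (2*s^3 - 5*s^2 - s + 6)/(s^4 - 7*s^3 + 17*s^2 - 29*s + 26)
Step 3 - series reduction of B4, B5 gives (-1)/2
Step 4 - collapse the loop ((B4*B5) forward, B6 return) gives 1
Step 5 - combine [[B1/(1+B1*B2)]/(1+[B1/(1+B1*B2)]*B3)], [(B4*B5)/(1+(B4*B5)*B6)] in parallel, which is the overall transfer function T(s) = C(s)/R(s) in lowest terms

Answer: (s^4 - 5*s^3 + 12*s^2 - 30*s + 32)/(s^4 - 7*s^3 + 17*s^2 - 29*s + 26)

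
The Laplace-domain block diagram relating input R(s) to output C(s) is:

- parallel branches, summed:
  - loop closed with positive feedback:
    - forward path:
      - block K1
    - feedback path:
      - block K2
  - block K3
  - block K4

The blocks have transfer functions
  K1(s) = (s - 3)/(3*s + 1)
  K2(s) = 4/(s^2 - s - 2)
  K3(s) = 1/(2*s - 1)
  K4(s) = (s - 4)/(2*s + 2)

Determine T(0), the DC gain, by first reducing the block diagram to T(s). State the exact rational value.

First reduce the diagram to T(s).

Step 1 - apply the feedback formula to K1, K2, giving (s^3 - 4*s^2 + s + 6)/(3*s^3 - 2*s^2 - 11*s + 10)
Step 2 - add [K1/(1-K1*K2)], K3, K4 (parallel), giving (10*s^5 - 39*s^4 + 4*s^3 + 119*s^2 - 126*s + 48)/(12*s^5 - 2*s^4 - 54*s^3 + 22*s^2 + 42*s - 20)
Evaluating the step-2 result (the overall T(s)) at s = 0 gives T(0) = 48/(-20) = -12/5.

Answer: -12/5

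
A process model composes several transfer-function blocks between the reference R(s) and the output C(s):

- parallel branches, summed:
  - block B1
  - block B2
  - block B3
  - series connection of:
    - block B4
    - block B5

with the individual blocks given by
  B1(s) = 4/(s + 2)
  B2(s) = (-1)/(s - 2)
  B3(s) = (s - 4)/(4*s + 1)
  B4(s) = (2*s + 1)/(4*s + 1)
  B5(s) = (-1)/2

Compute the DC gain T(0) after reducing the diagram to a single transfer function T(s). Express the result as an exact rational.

(1) combine B4, B5 in series, giving (-2*s - 1)/(8*s + 2)
(2) reduce the parallel group B1, B2, B3, (B4*B5), giving (15*s^2 - 74*s + 16)/(8*s^3 + 2*s^2 - 32*s - 8)
Step 2 gives the overall T(s). Then T(0) = 16/(-8) = -2.

Final answer: -2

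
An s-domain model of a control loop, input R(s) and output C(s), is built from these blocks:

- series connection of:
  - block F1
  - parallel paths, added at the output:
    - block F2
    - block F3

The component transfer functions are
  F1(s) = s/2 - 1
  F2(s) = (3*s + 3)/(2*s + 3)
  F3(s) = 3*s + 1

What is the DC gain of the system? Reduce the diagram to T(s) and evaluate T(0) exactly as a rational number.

Reducing step by step:

Step 1. reduce the parallel group F2, F3 gives (6*s^2 + 14*s + 6)/(2*s + 3)
Step 2. cascade F1, (F2+F3) gives (3*s^3 + s^2 - 11*s - 6)/(2*s + 3)
Evaluating the step-2 result (the overall T(s)) at s = 0 gives T(0) = -6/3 = -2.

Answer: -2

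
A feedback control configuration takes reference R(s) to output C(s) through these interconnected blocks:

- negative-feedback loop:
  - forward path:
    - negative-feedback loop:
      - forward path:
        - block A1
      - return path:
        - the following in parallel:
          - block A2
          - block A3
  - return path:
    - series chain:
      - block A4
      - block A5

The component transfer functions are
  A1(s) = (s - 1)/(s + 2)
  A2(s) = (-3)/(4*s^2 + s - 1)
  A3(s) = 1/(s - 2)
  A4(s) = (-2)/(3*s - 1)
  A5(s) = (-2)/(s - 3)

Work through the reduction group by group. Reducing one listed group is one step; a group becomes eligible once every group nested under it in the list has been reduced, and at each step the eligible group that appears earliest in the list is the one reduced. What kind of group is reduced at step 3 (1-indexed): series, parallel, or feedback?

(1) sum the parallel branches A2, A3
(2) feedback reduction of A1, (A2+A3)
(3) series reduction of A4, A5
(4) reduce the feedback loop with forward [A1/(1+A1*(A2+A3))] and return (A4*A5)
Step 3: series.

Hence the answer: series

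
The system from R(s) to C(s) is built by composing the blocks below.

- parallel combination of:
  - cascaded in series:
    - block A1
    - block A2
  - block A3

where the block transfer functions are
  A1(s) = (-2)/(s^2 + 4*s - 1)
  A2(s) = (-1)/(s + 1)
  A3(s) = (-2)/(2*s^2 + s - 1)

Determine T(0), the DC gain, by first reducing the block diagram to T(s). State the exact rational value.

Step 1 - combine A1, A2 in series; result 2/(s^3 + 5*s^2 + 3*s - 1)
Step 2 - parallel reduction of (A1*A2), A3; result (-2*s^2 - 4*s)/(2*s^4 + 9*s^3 + s^2 - 5*s + 1)
The step-2 result is T(s). Setting s = 0: T(0) = 0/1 = 0.

Therefore the answer is 0.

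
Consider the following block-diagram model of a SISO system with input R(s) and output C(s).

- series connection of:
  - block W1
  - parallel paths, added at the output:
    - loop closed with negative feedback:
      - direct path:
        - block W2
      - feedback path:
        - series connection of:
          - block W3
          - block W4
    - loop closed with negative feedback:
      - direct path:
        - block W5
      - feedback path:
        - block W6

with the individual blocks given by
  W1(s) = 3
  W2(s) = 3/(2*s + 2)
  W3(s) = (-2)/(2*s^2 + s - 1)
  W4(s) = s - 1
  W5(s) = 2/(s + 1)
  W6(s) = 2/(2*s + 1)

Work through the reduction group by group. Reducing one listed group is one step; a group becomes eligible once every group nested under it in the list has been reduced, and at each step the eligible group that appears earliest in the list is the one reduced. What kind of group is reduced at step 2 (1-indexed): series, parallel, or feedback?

Step 1 - cascade W3, W4
Step 2 - close the feedback loop around W2, (W3*W4)
Step 3 - collapse the loop (W5 forward, W6 return)
Step 4 - sum the parallel branches [W2/(1+W2*(W3*W4))], [W5/(1+W5*W6)]
Step 5 - reduce the series chain W1, ([W2/(1+W2*(W3*W4))]+[W5/(1+W5*W6)])
Step 2 collapses a feedback group.

Therefore the answer is feedback.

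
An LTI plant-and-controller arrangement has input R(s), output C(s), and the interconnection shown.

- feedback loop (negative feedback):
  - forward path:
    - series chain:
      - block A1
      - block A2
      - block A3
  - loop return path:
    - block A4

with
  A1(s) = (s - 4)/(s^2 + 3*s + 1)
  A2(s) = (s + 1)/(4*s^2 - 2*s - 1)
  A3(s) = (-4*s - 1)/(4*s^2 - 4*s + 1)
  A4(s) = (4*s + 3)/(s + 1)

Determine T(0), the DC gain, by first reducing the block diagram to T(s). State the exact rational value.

Step 1. series reduction of A1, A2, A3 -> (-4*s^3 + 11*s^2 + 19*s + 4)/(16*s^6 + 24*s^5 - 48*s^4 + 2*s^3 + 13*s^2 - s - 1)
Step 2. collapse the loop ((A1*A2*A3) forward, A4 return) -> (-4*s^3 + 11*s^2 + 19*s + 4)/(16*s^6 + 24*s^5 - 48*s^4 - 14*s^3 + 61*s^2 + 60*s + 11)
The step-2 result is T(s). Setting s = 0: T(0) = 4/11.

Hence the answer: 4/11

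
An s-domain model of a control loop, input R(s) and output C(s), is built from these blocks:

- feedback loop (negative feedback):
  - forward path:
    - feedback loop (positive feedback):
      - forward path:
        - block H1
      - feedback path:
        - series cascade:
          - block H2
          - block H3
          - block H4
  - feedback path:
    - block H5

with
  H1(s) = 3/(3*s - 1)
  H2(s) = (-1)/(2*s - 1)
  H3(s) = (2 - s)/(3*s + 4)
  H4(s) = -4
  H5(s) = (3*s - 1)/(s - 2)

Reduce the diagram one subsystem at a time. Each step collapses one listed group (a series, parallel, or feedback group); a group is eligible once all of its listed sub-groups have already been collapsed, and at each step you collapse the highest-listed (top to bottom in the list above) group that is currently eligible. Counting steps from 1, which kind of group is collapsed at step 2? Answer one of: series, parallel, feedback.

Reducing step by step:

Step 1: multiply H2, H3, H4 (series)
Step 2: close the feedback loop around H1, (H2*H3*H4)
Step 3: close the feedback loop around [H1/(1-H1*(H2*H3*H4))], H5
At step 2 the group reduced is feedback.

Answer: feedback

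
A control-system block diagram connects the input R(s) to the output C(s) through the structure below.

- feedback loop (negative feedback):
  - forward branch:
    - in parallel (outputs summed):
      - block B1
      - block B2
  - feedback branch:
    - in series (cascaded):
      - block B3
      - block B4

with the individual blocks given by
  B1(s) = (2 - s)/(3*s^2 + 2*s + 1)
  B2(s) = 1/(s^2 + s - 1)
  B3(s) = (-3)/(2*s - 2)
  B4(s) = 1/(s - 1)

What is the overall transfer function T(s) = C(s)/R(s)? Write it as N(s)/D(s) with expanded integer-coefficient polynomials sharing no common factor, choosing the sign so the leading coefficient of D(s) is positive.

The answer is (-2*s^5 + 12*s^4 - 8*s^3 - 14*s^2 + 14*s - 2)/(6*s^6 - 2*s^5 - 14*s^4 + 11*s^3 - 10*s^2 - 13*s + 1).

Reasoning:
(1) reduce the parallel group B1, B2 -> (-s^3 + 4*s^2 + 5*s - 1)/(3*s^4 + 5*s^3 - s - 1)
(2) cascade B3, B4 -> (-3)/(2*s^2 - 4*s + 2)
(3) reduce the feedback loop with forward (B1+B2) and return (B3*B4): this yields T(s), and no further normalization is needed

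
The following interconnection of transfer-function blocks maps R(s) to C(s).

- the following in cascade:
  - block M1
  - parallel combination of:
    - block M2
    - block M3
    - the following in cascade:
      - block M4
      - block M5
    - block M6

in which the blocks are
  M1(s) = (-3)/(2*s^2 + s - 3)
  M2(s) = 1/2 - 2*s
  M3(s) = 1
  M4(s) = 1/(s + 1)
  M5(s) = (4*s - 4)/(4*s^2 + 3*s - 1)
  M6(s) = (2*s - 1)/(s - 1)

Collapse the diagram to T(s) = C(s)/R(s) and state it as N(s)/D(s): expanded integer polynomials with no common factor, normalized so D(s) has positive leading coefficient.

(1) combine M4, M5 in series = (4*s - 4)/(4*s^3 + 7*s^2 + 2*s - 1)
(2) parallel reduction of M2, M3, (M4*M5), M6 = (-16*s^5 + 16*s^4 + 49*s^3 - s^2 - 37*s + 13)/(8*s^4 + 6*s^3 - 10*s^2 - 6*s + 2)
(3) reduce the series chain M1, (M2+M3+(M4*M5)+M6) - this is the overall T(s), already in the required normalized form

Hence the answer: (48*s^5 - 48*s^4 - 147*s^3 + 3*s^2 + 111*s - 39)/(16*s^6 + 20*s^5 - 38*s^4 - 40*s^3 + 28*s^2 + 20*s - 6)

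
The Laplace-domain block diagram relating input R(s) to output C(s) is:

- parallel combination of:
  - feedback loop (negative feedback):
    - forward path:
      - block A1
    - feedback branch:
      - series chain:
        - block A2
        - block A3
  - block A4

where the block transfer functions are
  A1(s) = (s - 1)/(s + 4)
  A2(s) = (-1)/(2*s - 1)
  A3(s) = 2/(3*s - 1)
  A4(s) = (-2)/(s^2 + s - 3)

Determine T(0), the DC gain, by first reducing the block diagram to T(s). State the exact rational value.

Answer: 1/2

Working:
Step 1. reduce the series chain A2, A3, giving (-2)/(6*s^2 - 5*s + 1)
Step 2. apply the feedback formula to A1, (A2*A3), giving (6*s^3 - 11*s^2 + 6*s - 1)/(6*s^3 + 19*s^2 - 21*s + 6)
Step 3. combine [A1/(1+A1*(A2*A3))], A4 in parallel, giving (6*s^5 - 5*s^4 - 35*s^3 + 23*s - 9)/(6*s^5 + 25*s^4 - 20*s^3 - 72*s^2 + 69*s - 18)
Step 3 gives the overall T(s). Then T(0) = -9/(-18) = 1/2.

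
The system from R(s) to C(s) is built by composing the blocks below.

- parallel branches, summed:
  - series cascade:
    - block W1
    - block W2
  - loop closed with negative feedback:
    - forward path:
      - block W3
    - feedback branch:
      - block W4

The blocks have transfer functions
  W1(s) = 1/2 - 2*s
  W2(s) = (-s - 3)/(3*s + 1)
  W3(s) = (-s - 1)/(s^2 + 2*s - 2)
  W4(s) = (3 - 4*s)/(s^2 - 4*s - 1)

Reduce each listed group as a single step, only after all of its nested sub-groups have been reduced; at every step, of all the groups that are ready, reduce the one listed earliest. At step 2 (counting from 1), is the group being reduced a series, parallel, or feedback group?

1. combine W1, W2 in series
2. feedback reduction of W3, W4
3. combine (W1*W2), [W3/(1+W3*W4)] in parallel
The group at step 2 is a feedback group.

Hence the answer: feedback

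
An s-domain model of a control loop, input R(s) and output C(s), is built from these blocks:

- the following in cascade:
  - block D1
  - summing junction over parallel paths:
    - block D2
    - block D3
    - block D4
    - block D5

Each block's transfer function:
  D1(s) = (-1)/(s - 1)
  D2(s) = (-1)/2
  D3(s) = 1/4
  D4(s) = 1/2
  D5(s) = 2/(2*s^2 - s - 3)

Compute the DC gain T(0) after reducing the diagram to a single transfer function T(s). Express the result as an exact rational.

Answer: -5/12

Working:
Step 1 - combine D2, D3, D4, D5 in parallel, giving (2*s^2 - s + 5)/(8*s^2 - 4*s - 12)
Step 2 - reduce the series chain D1, (D2+D3+D4+D5), giving (-2*s^2 + s - 5)/(8*s^3 - 12*s^2 - 8*s + 12)
That last expression is T(s); at s = 0 only the constant terms survive, so T(0) = -5/12.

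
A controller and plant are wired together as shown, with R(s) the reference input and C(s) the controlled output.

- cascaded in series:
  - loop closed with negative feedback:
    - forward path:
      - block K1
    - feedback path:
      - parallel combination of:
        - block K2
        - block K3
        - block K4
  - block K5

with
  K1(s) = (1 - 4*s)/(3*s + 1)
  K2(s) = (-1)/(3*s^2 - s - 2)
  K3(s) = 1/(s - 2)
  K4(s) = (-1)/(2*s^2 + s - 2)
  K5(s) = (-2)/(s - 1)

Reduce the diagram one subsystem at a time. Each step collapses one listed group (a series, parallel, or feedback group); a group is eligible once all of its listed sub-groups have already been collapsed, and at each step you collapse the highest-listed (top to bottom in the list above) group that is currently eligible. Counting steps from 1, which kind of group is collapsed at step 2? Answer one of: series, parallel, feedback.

Reducing step by step:

1. sum the parallel branches K2, K3, K4
2. close the feedback loop around K1, (K2+K3+K4)
3. cascade [K1/(1+K1*(K2+K3+K4))], K5
So the answer for step 2 is feedback.

Answer: feedback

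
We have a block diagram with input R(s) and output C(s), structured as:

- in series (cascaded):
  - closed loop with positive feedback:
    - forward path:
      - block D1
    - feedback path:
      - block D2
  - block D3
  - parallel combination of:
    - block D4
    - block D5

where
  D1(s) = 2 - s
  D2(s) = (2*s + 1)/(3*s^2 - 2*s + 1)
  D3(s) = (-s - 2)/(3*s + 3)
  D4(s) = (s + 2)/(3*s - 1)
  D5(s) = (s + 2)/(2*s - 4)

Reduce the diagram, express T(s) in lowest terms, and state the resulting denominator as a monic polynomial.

Step 1 - apply the feedback formula to D1, D2, giving (-3*s^3 + 8*s^2 - 5*s + 2)/(5*s^2 - 5*s - 1)
Step 2 - parallel reduction of D4, D5, giving (5*s^2 + 5*s - 10)/(6*s^2 - 14*s + 4)
Step 3 - multiply [D1/(1-D1*D2)], D3, (D4+D5) (series), giving (15*s^5 + 35*s^4 - 25*s^3 - 45*s^2 + 40*s - 20)/(90*s^4 - 30*s^3 - 108*s^2 + 18*s + 6)
The result of step 3 is T(s) in lowest terms. Its denominator has leading coefficient 90; dividing the denominator through by 90 makes it monic.

Final answer: s^4 - s^3/3 - 6*s^2/5 + s/5 + 1/15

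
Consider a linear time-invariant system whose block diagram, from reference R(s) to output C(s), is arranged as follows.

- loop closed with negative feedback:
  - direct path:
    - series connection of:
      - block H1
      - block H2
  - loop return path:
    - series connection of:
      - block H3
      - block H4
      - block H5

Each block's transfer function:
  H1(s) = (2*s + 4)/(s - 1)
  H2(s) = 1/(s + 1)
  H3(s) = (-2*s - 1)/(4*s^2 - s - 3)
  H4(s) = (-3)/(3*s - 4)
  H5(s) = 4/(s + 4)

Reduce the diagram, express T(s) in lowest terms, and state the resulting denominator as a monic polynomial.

[1] reduce the series chain H1, H2: (2*s + 4)/(s^2 - 1)
[2] reduce the series chain H3, H4, H5: (24*s + 12)/(12*s^4 + 29*s^3 - 81*s^2 - 8*s + 48)
[3] collapse the loop ((H1*H2) forward, (H3*H4*H5) return): (24*s^5 + 106*s^4 - 46*s^3 - 340*s^2 + 64*s + 192)/(12*s^6 + 29*s^5 - 93*s^4 - 37*s^3 + 177*s^2 + 128*s)
No further cancellation is possible in the step-3 result, so that is T(s). Its denominator becomes monic after dividing by the leading coefficient 12.

Therefore the answer is s^6 + 29*s^5/12 - 31*s^4/4 - 37*s^3/12 + 59*s^2/4 + 32*s/3.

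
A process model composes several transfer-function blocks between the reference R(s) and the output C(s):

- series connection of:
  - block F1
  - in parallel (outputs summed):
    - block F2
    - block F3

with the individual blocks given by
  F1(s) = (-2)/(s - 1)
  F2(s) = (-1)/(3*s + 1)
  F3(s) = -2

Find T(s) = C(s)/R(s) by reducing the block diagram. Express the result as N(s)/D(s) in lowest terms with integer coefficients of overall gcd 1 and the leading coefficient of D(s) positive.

The answer is (12*s + 6)/(3*s^2 - 2*s - 1).

Reasoning:
Step 1: reduce the parallel group F2, F3: (-6*s - 3)/(3*s + 1)
Step 2: series reduction of F1, (F2+F3), which is the overall transfer function T(s) = C(s)/R(s) in lowest terms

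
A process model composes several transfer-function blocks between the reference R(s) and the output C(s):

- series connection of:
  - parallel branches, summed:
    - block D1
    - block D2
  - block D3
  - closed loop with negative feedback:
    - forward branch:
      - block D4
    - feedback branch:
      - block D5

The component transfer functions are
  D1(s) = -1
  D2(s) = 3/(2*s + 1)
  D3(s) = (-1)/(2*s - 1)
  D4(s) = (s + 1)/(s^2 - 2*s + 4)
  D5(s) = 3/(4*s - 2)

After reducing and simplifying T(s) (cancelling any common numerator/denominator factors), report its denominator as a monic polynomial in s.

Step 1. combine D1, D2 in parallel: (2 - 2*s)/(2*s + 1)
Step 2. reduce the feedback loop with forward D4 and return D5: (4*s^2 + 2*s - 2)/(4*s^3 - 10*s^2 + 23*s - 5)
Step 3. cascade (D1+D2), D3, [D4/(1+D4*D5)]: (4*s^2 - 4)/(8*s^4 - 16*s^3 + 36*s^2 + 13*s - 5)
The result of step 3 is T(s) in lowest terms. Its denominator has leading coefficient 8; dividing the denominator through by 8 makes it monic.

Hence the answer: s^4 - 2*s^3 + 9*s^2/2 + 13*s/8 - 5/8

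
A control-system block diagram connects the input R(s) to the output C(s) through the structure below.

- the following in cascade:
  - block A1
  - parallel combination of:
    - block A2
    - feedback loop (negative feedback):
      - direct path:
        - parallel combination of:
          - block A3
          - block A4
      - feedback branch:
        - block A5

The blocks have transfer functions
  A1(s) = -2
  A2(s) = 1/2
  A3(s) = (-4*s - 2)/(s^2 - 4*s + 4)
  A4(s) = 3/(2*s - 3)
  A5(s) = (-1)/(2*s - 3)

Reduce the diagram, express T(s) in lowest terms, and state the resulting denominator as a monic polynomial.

(1) reduce the parallel group A3, A4 gives (-5*s^2 - 4*s + 18)/(2*s^3 - 11*s^2 + 20*s - 12)
(2) collapse the loop ((A3+A4) forward, A5 return) gives (-10*s^3 + 7*s^2 + 48*s - 54)/(4*s^4 - 28*s^3 + 78*s^2 - 80*s + 18)
(3) add A2, [(A3+A4)/(1+(A3+A4)*A5)] (parallel) gives (2*s^4 - 24*s^3 + 46*s^2 + 8*s - 45)/(4*s^4 - 28*s^3 + 78*s^2 - 80*s + 18)
(4) multiply A1, (A2+[(A3+A4)/(1+(A3+A4)*A5)]) (series) gives (-2*s^4 + 24*s^3 - 46*s^2 - 8*s + 45)/(2*s^4 - 14*s^3 + 39*s^2 - 40*s + 9)
T(s) is the step-4 result (common factors already cancelled). Leading coefficient of the denominator: 2. Divide through by 2 for the monic polynomial.

Final answer: s^4 - 7*s^3 + 39*s^2/2 - 20*s + 9/2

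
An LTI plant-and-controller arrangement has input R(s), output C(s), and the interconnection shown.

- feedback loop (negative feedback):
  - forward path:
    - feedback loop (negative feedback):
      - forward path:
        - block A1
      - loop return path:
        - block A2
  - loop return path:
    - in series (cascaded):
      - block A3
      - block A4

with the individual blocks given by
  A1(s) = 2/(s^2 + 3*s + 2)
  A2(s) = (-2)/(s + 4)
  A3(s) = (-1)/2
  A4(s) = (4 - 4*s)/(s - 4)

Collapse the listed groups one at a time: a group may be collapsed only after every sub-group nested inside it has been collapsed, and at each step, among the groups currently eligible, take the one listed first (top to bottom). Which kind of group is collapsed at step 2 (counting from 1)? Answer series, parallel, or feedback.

(1) collapse the loop (A1 forward, A2 return)
(2) reduce the series chain A3, A4
(3) collapse the loop ([A1/(1+A1*A2)] forward, (A3*A4) return)
Step 2: series.

Answer: series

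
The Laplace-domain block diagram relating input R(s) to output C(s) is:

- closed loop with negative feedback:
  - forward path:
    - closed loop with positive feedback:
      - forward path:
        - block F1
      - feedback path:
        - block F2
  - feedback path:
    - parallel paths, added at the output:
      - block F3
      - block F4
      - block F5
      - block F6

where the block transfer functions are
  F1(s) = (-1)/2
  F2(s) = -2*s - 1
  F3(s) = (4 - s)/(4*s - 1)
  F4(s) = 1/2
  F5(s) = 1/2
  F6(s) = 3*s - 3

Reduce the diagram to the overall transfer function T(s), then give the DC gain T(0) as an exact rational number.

Reducing step by step:

Step 1. reduce the feedback loop with forward F1 and return F2; result 1/(2*s - 1)
Step 2. combine F3, F4, F5, F6 in parallel; result (12*s^2 - 12*s + 6)/(4*s - 1)
Step 3. feedback reduction of [F1/(1-F1*F2)], (F3+F4+F5+F6); result (4*s - 1)/(20*s^2 - 18*s + 7)
That last expression is T(s); at s = 0 only the constant terms survive, so T(0) = -1/7.

Answer: -1/7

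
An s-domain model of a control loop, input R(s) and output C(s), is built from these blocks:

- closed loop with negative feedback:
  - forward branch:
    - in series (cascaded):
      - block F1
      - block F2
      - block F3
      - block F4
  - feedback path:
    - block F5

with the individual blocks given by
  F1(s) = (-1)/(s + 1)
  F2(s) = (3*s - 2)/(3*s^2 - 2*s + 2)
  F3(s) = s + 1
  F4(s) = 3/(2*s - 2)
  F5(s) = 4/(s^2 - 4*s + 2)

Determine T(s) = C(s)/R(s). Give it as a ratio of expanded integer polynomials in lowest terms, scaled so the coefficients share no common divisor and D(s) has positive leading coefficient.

The answer is (-9*s^3 + 42*s^2 - 42*s + 12)/(6*s^5 - 34*s^4 + 60*s^3 - 56*s^2 - 4*s + 16).

Reasoning:
Step 1. cascade F1, F2, F3, F4; result (6 - 9*s)/(6*s^3 - 10*s^2 + 8*s - 4)
Step 2. collapse the loop ((F1*F2*F3*F4) forward, F5 return), giving the overall T(s)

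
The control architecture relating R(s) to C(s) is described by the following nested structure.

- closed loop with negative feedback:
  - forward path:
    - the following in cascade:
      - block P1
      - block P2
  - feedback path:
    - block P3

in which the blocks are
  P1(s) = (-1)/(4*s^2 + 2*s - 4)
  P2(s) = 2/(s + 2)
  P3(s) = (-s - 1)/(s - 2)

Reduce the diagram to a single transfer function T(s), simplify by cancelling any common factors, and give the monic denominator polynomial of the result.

The answer is s^4 + s^3/2 - 5*s^2 - 3*s/2 + 9/2.

Reasoning:
Step 1: multiply P1, P2 (series) gives (-1)/(2*s^3 + 5*s^2 - 4)
Step 2: close the feedback loop around (P1*P2), P3 gives (2 - s)/(2*s^4 + s^3 - 10*s^2 - 3*s + 9)
No further cancellation is possible in the step-2 result, so that is T(s). Its denominator becomes monic after dividing by the leading coefficient 2.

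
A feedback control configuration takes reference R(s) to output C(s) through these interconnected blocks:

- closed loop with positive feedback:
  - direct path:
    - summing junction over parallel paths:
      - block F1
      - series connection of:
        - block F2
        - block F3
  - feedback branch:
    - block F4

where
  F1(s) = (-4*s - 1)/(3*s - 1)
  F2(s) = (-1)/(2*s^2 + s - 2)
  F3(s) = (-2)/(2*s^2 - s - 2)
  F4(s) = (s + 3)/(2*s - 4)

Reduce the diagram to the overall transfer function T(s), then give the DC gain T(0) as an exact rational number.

Answer: 12/17

Working:
Step 1. multiply F2, F3 (series), giving 2/(4*s^4 - 9*s^2 + 4)
Step 2. combine F1, (F2*F3) in parallel, giving (-16*s^5 - 4*s^4 + 36*s^3 + 9*s^2 - 10*s - 6)/(12*s^5 - 4*s^4 - 27*s^3 + 9*s^2 + 12*s - 4)
Step 3. apply the feedback formula to (F1+(F2*F3)), F4, giving (-32*s^6 + 56*s^5 + 88*s^4 - 126*s^3 - 56*s^2 + 28*s + 24)/(40*s^6 - 4*s^5 - 62*s^4 + 9*s^3 - 29*s^2 - 20*s + 34)
Step 3 gives the overall T(s). Then T(0) = 24/34 = 12/17.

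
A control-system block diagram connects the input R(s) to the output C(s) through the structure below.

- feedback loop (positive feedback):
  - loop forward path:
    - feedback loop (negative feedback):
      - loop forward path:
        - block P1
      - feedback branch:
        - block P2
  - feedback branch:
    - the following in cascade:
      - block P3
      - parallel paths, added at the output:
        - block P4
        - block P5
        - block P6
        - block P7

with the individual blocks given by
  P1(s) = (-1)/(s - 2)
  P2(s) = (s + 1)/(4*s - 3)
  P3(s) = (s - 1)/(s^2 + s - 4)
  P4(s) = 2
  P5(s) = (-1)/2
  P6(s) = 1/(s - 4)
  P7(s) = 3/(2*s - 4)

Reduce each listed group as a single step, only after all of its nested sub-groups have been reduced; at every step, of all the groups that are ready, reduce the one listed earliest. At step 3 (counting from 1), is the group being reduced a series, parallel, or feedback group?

The answer is series.

Reasoning:
Step 1: reduce the feedback loop with forward P1 and return P2
Step 2: combine P4, P5, P6, P7 in parallel
Step 3: series reduction of P3, (P4+P5+P6+P7)
Step 4: close the feedback loop around [P1/(1+P1*P2)], (P3*(P4+P5+P6+P7))
At step 3 the group reduced is series.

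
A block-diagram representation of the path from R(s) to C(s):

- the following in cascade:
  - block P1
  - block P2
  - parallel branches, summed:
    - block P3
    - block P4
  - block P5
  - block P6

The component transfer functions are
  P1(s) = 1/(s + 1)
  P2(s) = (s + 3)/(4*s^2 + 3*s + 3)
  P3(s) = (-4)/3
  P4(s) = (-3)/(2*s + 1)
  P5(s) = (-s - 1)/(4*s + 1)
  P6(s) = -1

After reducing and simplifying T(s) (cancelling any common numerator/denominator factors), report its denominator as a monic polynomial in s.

[1] sum the parallel branches P3, P4 = (-8*s - 13)/(6*s + 3)
[2] multiply P1, P2, (P3+P4), P5, P6 (series) = (-8*s^2 - 37*s - 39)/(96*s^4 + 144*s^3 + 138*s^2 + 63*s + 9)
The result of step 2 is T(s) in lowest terms. Its denominator has leading coefficient 96; dividing the denominator through by 96 makes it monic.

Hence the answer: s^4 + 3*s^3/2 + 23*s^2/16 + 21*s/32 + 3/32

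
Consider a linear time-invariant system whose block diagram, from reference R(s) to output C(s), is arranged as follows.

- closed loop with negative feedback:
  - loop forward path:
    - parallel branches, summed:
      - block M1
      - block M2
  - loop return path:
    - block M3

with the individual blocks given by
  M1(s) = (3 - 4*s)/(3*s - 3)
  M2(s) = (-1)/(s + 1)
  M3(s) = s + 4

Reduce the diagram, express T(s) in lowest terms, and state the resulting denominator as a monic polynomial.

Answer: s^3 + 17*s^2/4 + 5*s/2 - 21/4

Working:
1. combine M1, M2 in parallel; result (-4*s^2 - 4*s + 6)/(3*s^2 - 3)
2. reduce the feedback loop with forward (M1+M2) and return M3; result (4*s^2 + 4*s - 6)/(4*s^3 + 17*s^2 + 10*s - 21)
No further cancellation is possible in the step-2 result, so that is T(s). Its denominator becomes monic after dividing by the leading coefficient 4.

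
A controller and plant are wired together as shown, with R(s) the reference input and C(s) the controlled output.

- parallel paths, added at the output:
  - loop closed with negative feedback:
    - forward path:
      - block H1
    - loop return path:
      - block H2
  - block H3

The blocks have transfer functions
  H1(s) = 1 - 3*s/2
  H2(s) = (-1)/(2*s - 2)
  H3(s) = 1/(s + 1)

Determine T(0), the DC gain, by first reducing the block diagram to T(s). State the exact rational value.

The answer is 5/3.

Reasoning:
Step 1 - feedback reduction of H1, H2 = (-6*s^2 + 10*s - 4)/(7*s - 6)
Step 2 - reduce the parallel group [H1/(1+H1*H2)], H3 = (-6*s^3 + 4*s^2 + 13*s - 10)/(7*s^2 + s - 6)
DC gain: substitute s = 0 into T(s) from step 2: T(0) = -10/(-6) = 5/3.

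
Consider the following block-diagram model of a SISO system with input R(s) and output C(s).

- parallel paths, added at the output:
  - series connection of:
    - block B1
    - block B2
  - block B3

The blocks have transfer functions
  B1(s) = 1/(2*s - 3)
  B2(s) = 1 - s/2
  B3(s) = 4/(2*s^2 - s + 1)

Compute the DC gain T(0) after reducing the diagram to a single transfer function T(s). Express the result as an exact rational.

Reducing step by step:

Step 1: multiply B1, B2 (series); result (2 - s)/(4*s - 6)
Step 2: add (B1*B2), B3 (parallel); result (-2*s^3 + 5*s^2 + 13*s - 22)/(8*s^3 - 16*s^2 + 10*s - 6)
Step 2 gives the overall T(s). Then T(0) = -22/(-6) = 11/3.

Answer: 11/3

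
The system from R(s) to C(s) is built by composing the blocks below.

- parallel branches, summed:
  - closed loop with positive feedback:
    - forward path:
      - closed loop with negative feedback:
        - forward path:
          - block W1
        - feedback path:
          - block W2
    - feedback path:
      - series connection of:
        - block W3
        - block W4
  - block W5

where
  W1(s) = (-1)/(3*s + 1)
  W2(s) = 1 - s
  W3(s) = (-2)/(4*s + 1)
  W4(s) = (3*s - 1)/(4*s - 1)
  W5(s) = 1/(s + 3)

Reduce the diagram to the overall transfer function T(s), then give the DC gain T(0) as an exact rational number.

(1) reduce the feedback loop with forward W1 and return W2: (-1)/(4*s)
(2) cascade W3, W4: (2 - 6*s)/(16*s^2 - 1)
(3) apply the feedback formula to [W1/(1+W1*W2)], (W3*W4): (1 - 16*s^2)/(64*s^3 - 10*s + 2)
(4) parallel reduction of [[W1/(1+W1*W2)]/(1-[W1/(1+W1*W2)]*(W3*W4))], W5: (48*s^3 - 48*s^2 - 9*s + 5)/(64*s^4 + 192*s^3 - 10*s^2 - 28*s + 6)
Step 4 gives the overall T(s). Then T(0) = 5/6.

Answer: 5/6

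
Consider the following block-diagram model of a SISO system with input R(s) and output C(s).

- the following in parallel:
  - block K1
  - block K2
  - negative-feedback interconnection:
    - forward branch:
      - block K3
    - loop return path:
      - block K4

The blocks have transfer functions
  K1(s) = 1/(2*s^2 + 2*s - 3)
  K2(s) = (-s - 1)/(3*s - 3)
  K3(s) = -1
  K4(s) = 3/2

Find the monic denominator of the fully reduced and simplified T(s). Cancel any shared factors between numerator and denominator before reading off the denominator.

Reducing step by step:

1. feedback reduction of K3, K4: 2
2. reduce the parallel group K1, K2, [K3/(1+K3*K4)]: (10*s^3 - 4*s^2 - 26*s + 18)/(6*s^3 - 15*s + 9)
That last expression is T(s), already simplified. Scaling its denominator by 1/6 (the reciprocal of the leading coefficient) yields the monic denominator.

Answer: s^3 - 5*s/2 + 3/2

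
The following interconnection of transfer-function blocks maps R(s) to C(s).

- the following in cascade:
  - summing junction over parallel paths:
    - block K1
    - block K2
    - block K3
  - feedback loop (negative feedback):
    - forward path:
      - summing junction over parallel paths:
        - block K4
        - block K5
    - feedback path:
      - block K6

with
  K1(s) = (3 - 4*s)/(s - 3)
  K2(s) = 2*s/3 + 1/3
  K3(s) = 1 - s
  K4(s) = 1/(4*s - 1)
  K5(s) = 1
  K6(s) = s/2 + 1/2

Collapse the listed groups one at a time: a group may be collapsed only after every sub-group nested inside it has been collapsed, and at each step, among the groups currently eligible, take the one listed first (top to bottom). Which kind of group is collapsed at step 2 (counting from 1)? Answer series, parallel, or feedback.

Step 1: sum the parallel branches K1, K2, K3
Step 2: sum the parallel branches K4, K5
Step 3: collapse the loop ((K4+K5) forward, K6 return)
Step 4: reduce the series chain (K1+K2+K3), [(K4+K5)/(1+(K4+K5)*K6)]
Step 2: parallel.

Hence the answer: parallel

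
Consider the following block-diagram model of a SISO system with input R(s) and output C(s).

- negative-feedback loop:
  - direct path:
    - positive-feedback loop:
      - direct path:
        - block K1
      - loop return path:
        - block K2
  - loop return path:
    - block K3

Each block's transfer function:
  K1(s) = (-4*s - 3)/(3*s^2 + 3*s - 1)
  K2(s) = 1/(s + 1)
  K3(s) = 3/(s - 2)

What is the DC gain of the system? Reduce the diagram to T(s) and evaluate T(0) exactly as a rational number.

Step 1 - feedback reduction of K1, K2 gives (-4*s^2 - 7*s - 3)/(3*s^3 + 6*s^2 + 6*s + 2)
Step 2 - collapse the loop ([K1/(1-K1*K2)] forward, K3 return) gives (-4*s^3 + s^2 + 11*s + 6)/(3*s^4 - 18*s^2 - 31*s - 13)
That last expression is T(s); at s = 0 only the constant terms survive, so T(0) = 6/(-13) = -6/13.

Hence the answer: -6/13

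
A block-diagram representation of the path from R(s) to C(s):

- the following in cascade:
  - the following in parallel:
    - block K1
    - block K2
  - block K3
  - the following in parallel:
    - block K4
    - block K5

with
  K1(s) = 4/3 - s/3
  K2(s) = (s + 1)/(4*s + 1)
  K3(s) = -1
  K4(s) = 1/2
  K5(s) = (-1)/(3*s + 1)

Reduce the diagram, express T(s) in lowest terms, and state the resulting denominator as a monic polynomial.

Reducing step by step:

(1) sum the parallel branches K1, K2; result (-4*s^2 + 18*s + 7)/(12*s + 3)
(2) parallel reduction of K4, K5; result (3*s - 1)/(6*s + 2)
(3) combine (K1+K2), K3, (K4+K5) in series; result (12*s^3 - 58*s^2 - 3*s + 7)/(72*s^2 + 42*s + 6)
T(s) is the step-3 result (common factors already cancelled). Leading coefficient of the denominator: 72. Divide through by 72 for the monic polynomial.

Answer: s^2 + 7*s/12 + 1/12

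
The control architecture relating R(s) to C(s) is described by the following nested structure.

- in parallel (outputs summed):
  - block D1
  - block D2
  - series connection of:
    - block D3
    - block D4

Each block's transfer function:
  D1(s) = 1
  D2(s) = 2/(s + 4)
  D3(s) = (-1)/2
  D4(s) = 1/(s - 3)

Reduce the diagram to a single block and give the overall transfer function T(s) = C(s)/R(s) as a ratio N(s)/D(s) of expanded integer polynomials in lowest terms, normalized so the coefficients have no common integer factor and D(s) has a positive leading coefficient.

Step 1. combine D3, D4 in series, giving (-1)/(2*s - 6)
Step 2. add D1, D2, (D3*D4) (parallel), giving the overall T(s)

Hence the answer: (2*s^2 + 5*s - 40)/(2*s^2 + 2*s - 24)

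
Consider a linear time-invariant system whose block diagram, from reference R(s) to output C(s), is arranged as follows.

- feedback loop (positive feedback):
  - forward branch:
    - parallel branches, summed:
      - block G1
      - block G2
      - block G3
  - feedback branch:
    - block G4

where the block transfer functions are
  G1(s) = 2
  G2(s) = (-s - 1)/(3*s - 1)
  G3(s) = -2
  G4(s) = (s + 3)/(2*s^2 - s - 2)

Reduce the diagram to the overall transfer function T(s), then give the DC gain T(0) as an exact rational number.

[1] combine G1, G2, G3 in parallel, giving (-s - 1)/(3*s - 1)
[2] collapse the loop ((G1+G2+G3) forward, G4 return), giving (-2*s^3 - s^2 + 3*s + 2)/(6*s^3 - 4*s^2 - s + 5)
DC gain: substitute s = 0 into T(s) from step 2: T(0) = 2/5.

Therefore the answer is 2/5.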